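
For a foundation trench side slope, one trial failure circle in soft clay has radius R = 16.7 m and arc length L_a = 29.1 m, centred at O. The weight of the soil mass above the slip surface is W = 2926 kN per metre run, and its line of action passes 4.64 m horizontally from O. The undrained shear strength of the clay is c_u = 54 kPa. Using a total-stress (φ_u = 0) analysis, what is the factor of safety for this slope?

Taking moments about the centre O, the resisting moment is provided by the undrained shear strength acting along the arc:
M_R = c_u·L_a·R = 54·29.10·16.7 = 26242.4 kN·m/m
M_D = W·d = 2926·4.64 = 13576.6 kN·m/m
FS = M_R / M_D = 26242.4 / 13576.6 = 1.933

FS = 1.93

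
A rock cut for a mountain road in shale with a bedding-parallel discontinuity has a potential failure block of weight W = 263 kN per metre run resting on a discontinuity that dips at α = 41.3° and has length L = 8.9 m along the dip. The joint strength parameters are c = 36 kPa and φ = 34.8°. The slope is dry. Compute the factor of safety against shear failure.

FS = 2.64

Resolving the block weight along and normal to the plane and applying the Mohr–Coulomb strength on the joint:
N' = W cosα = 263·cos41.3° = 197.6 kN/m
Driving force T = W sinα = 263·sin41.3° = 173.6 kN/m
Resisting force R = c·L + N'·tanφ = 36·8.9 + 197.6·tan34.8° = 320.4 + 137.3 = 457.7 kN/m
FS = R / T = 457.7 / 173.6 = 2.637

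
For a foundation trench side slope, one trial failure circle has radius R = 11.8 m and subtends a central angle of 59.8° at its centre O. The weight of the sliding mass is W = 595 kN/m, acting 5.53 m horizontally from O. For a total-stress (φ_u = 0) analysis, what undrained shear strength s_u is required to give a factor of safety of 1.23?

s_u = 27.8 kPa

FS = s_u·L_a·R / (W·d), so s_u = FS·W·d / (L_a·R).
Arc length L_a = R·θ = 11.8·(59.8°·π/180) = 11.8·1.0437 = 12.32 m
s_u = 1.23·595·5.53 / (12.32·11.8) = 4047.1 / 145.33 = 27.85 kPa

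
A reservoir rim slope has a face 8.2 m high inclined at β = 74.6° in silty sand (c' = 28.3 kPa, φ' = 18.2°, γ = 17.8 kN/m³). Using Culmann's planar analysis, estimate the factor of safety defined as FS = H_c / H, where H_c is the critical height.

H_c = (4c'/γ) · sinβ cosφ' / [1 − cos(β − φ')]
    = (4·28.3/17.8) · sin74.6°·cos18.2° / [1 − cos56.4°]
    = 6.360 · 0.9159 / 0.4466 = 13.04 m
FS = H_c / H = 13.04 / 8.2 = 1.590

FS = 1.59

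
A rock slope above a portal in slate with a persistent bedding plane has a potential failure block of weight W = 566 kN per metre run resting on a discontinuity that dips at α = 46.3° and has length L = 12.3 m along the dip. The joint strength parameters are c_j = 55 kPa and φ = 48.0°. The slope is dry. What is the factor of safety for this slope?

Resolving the block weight along and normal to the plane and applying the Mohr–Coulomb strength on the joint:
N' = W cosα = 566·cos46.3° = 391.0 kN/m
Driving force T = W sinα = 566·sin46.3° = 409.2 kN/m
Resisting force R = c_j·L + N'·tanφ = 55·12.3 + 391.0·tan48.0° = 676.5 + 434.3 = 1110.8 kN/m
FS = R / T = 1110.8 / 409.2 = 2.715

FS = 2.71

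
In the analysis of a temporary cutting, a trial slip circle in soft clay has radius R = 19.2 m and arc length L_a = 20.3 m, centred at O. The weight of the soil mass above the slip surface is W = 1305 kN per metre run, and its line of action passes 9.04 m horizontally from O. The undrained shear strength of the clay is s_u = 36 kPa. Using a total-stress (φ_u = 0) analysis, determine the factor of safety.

Taking moments about the centre O, the resisting moment is provided by the undrained shear strength acting along the arc:
M_R = s_u·L_a·R = 36·20.30·19.2 = 14031.4 kN·m/m
M_D = W·d = 1305·9.04 = 11797.2 kN·m/m
FS = M_R / M_D = 14031.4 / 11797.2 = 1.189

FS = 1.19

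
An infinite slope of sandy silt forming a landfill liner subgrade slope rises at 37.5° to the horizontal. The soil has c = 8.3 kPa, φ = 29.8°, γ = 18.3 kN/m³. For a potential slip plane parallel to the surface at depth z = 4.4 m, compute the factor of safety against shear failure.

For an infinite slope with a slip plane parallel to the surface (no pore pressure): FS = [c + γz cos²β tanφ] / [γz sinβ cosβ].
γz = 18.3·4.4 = 80.52 kN/m²
Numerator = 8.3 + 80.52·cos²37.5°·tan29.8° = 8.3 + 80.52·0.6294·0.5727 = 37.325 kPa
Denominator = 80.52·sin37.5°·cos37.5° = 80.52·0.6088·0.7934 = 38.888 kPa
FS = 37.325 / 38.888 = 0.960

FS = 0.96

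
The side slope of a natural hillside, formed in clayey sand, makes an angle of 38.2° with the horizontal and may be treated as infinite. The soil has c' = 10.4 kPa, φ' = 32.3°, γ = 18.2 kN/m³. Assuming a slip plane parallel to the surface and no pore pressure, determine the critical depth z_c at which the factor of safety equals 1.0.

z_c = 5.98 m

Setting FS = 1.00 in FS = [c' + γz cos²β tanφ'] / [γz sinβ cosβ] and solving for z:
z = c' / [γ cosβ (FS·sinβ − cosβ·tanφ')]
  = 10.4 / [18.2·cos38.2°·(1.00·sin38.2° − cos38.2°·tan32.3°)]
  = 10.4 / [18.2·0.7859·(1.00·0.6184 − 0.7859·0.6322)]
  = 10.4 / 1.7393 = 5.979 m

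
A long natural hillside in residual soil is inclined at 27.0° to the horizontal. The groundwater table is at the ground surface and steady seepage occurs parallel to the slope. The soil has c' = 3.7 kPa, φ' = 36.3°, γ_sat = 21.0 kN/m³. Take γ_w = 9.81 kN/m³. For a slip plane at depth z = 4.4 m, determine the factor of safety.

FS = 0.87

With seepage parallel to the slope and the water table at the surface, the effective normal stress on the slip plane uses the buoyant unit weight γ' = γ_sat − γ_w while the driving shear stress uses γ_sat:
FS = [c' + γ' z cos²β tanφ'] / [γ_sat z sinβ cosβ]
γ' = 21.0 − 9.81 = 11.19 kN/m³
Numerator = 3.7 + 11.19·4.4·cos²27.0°·tan36.3° = 3.7 + 11.19·4.4·0.7939·0.7346 = 32.413 kPa
Denominator = 21.0·4.4·sin27.0°·cos27.0° = 21.0·4.4·0.4540·0.8910 = 37.377 kPa
FS = 32.413 / 37.377 = 0.867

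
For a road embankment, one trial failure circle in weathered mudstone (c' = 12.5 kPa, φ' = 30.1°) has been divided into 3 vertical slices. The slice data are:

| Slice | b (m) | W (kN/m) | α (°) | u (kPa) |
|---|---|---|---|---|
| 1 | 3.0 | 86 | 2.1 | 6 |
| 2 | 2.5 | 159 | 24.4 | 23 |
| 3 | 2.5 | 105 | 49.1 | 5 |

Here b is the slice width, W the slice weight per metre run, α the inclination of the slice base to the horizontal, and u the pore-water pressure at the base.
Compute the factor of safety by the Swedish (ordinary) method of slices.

Ordinary method of slices: FS = Σ[c'·Δl_i + (W_i cosα_i − u_i·Δl_i)·tanφ'] / Σ W_i sinα_i, with Δl_i = b_i / cosα_i.
Slice 1: Δl = 3.0/cos2.1° = 3.002 m; N'_1 = 86·cos2.1° − 6·3.002 = 67.9; c'Δl = 37.53; W sinα = 3.2
Slice 2: Δl = 2.5/cos24.4° = 2.745 m; N'_2 = 159·cos24.4° − 23·2.745 = 81.7; c'Δl = 34.31; W sinα = 65.7
Slice 3: Δl = 2.5/cos49.1° = 3.818 m; N'_3 = 105·cos49.1° − 5·3.818 = 49.7; c'Δl = 47.73; W sinα = 79.4
Σc'Δl = 119.6 kN/m; ΣN' = 199.2 kN/m; ΣW sinα = 148.2 kN/m
Resisting = 119.6 + 199.2·tan30.1° = 119.6 + 115.5 = 235.1 kN/m
FS = 235.1 / 148.2 = 1.586

FS = 1.59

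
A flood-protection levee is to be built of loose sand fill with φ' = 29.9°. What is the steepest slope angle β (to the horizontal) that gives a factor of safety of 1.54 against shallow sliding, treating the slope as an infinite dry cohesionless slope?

β = 20.5°

For an infinite dry cohesionless slope FS = tanφ'/tanβ, so tanβ = tanφ' / FS.
tanβ = tan29.9° / 1.54 = 0.5750 / 1.54 = 0.3734
β = arctan(0.3734) = 20.48°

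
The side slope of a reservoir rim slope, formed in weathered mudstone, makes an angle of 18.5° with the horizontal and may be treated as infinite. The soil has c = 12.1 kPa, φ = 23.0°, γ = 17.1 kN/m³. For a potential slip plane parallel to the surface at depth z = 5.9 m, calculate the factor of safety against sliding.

For an infinite slope with a slip plane parallel to the surface (no pore pressure): FS = [c + γz cos²β tanφ] / [γz sinβ cosβ].
γz = 17.1·5.9 = 100.89 kN/m²
Numerator = 12.1 + 100.89·cos²18.5°·tan23.0° = 12.1 + 100.89·0.8993·0.4245 = 50.614 kPa
Denominator = 100.89·sin18.5°·cos18.5° = 100.89·0.3173·0.9483 = 30.359 kPa
FS = 50.614 / 30.359 = 1.667

FS = 1.67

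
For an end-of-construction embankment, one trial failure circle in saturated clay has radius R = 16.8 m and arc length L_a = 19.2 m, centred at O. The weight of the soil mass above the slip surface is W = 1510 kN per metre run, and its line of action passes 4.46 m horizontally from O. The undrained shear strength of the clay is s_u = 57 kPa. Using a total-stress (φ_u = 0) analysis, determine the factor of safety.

FS = 2.73

Taking moments about the centre O, the resisting moment is provided by the undrained shear strength acting along the arc:
M_R = s_u·L_a·R = 57·19.20·16.8 = 18385.9 kN·m/m
M_D = W·d = 1510·4.46 = 6734.6 kN·m/m
FS = M_R / M_D = 18385.9 / 6734.6 = 2.730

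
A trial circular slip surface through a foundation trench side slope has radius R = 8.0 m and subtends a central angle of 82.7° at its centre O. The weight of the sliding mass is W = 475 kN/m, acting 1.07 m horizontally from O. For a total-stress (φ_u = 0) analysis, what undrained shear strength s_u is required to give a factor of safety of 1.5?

FS = s_u·L_a·R / (W·d), so s_u = FS·W·d / (L_a·R).
Arc length L_a = R·θ = 8.0·(82.7°·π/180) = 8.0·1.4434 = 11.55 m
s_u = 1.5·475·1.07 / (11.55·8.0) = 762.4 / 92.38 = 8.25 kPa

s_u = 8.3 kPa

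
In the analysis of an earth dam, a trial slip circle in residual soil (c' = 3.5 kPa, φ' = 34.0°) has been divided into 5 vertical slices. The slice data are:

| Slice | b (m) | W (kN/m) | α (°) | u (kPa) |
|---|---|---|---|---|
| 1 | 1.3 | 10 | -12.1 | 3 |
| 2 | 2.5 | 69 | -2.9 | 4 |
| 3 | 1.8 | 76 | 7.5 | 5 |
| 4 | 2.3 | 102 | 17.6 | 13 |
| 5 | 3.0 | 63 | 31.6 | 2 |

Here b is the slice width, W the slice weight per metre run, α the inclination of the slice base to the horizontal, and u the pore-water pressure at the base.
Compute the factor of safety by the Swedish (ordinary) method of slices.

Ordinary method of slices: FS = Σ[c'·Δl_i + (W_i cosα_i − u_i·Δl_i)·tanφ'] / Σ W_i sinα_i, with Δl_i = b_i / cosα_i.
Slice 1: Δl = 1.3/cos(-12.1°) = 1.330 m; N'_1 = 10·cos(-12.1°) − 3·1.330 = 5.8; c'Δl = 4.65; W sinα = -2.1
Slice 2: Δl = 2.5/cos(-2.9°) = 2.503 m; N'_2 = 69·cos(-2.9°) − 4·2.503 = 58.9; c'Δl = 8.76; W sinα = -3.5
Slice 3: Δl = 1.8/cos7.5° = 1.816 m; N'_3 = 76·cos7.5° − 5·1.816 = 66.3; c'Δl = 6.35; W sinα = 9.9
Slice 4: Δl = 2.3/cos17.6° = 2.413 m; N'_4 = 102·cos17.6° − 13·2.413 = 65.9; c'Δl = 8.45; W sinα = 30.8
Slice 5: Δl = 3.0/cos31.6° = 3.522 m; N'_5 = 63·cos31.6° − 2·3.522 = 46.6; c'Δl = 12.33; W sinα = 33.0
Σc'Δl = 40.5 kN/m; ΣN' = 243.4 kN/m; ΣW sinα = 68.2 kN/m
Resisting = 40.5 + 243.4·tan34.0° = 40.5 + 164.2 = 204.7 kN/m
FS = 204.7 / 68.2 = 3.003

FS = 3.00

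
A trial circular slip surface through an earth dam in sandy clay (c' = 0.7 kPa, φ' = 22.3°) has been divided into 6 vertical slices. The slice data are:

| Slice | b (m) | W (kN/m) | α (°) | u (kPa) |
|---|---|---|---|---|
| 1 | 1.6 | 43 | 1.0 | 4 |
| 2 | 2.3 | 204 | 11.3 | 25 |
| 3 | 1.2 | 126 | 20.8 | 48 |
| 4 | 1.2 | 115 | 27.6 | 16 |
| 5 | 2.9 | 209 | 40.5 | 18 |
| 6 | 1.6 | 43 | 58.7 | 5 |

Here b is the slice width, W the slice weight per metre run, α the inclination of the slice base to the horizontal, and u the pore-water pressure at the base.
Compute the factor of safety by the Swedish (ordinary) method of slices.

Ordinary method of slices: FS = Σ[c'·Δl_i + (W_i cosα_i − u_i·Δl_i)·tanφ'] / Σ W_i sinα_i, with Δl_i = b_i / cosα_i.
Slice 1: Δl = 1.6/cos1.0° = 1.600 m; N'_1 = 43·cos1.0° − 4·1.600 = 36.6; c'Δl = 1.12; W sinα = 0.8
Slice 2: Δl = 2.3/cos11.3° = 2.345 m; N'_2 = 204·cos11.3° − 25·2.345 = 141.4; c'Δl = 1.64; W sinα = 40.0
Slice 3: Δl = 1.2/cos20.8° = 1.284 m; N'_3 = 126·cos20.8° − 48·1.284 = 56.2; c'Δl = 0.90; W sinα = 44.7
Slice 4: Δl = 1.2/cos27.6° = 1.354 m; N'_4 = 115·cos27.6° − 16·1.354 = 80.2; c'Δl = 0.95; W sinα = 53.3
Slice 5: Δl = 2.9/cos40.5° = 3.814 m; N'_5 = 209·cos40.5° − 18·3.814 = 90.3; c'Δl = 2.67; W sinα = 135.7
Slice 6: Δl = 1.6/cos58.7° = 3.080 m; N'_6 = 43·cos58.7° − 5·3.080 = 6.9; c'Δl = 2.16; W sinα = 36.7
Σc'Δl = 9.4 kN/m; ΣN' = 411.6 kN/m; ΣW sinα = 311.2 kN/m
Resisting = 9.4 + 411.6·tan22.3° = 9.4 + 168.8 = 178.3 kN/m
FS = 178.3 / 311.2 = 0.573

FS = 0.57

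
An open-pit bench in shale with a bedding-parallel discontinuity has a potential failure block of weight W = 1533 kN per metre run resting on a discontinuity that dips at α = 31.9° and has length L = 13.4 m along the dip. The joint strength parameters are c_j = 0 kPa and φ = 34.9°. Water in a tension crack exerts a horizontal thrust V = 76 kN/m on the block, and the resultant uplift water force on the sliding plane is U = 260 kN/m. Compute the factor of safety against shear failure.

FS = 0.80

Resolving the block weight along and normal to the plane and applying the Mohr–Coulomb strength on the joint:
N' = W cosα − U − V sinα = 1533·cos31.9° − 260 − 76·sin31.9° = 1001.3 kN/m
Driving force T = W sinα + V cosα = 1533·sin31.9° + 76·cos31.9° = 874.6 kN/m
Resisting force R = c_j·L + N'·tanφ = 0·13.4 + 1001.3·tan34.9° = 0.0 + 698.5 = 698.5 kN/m
FS = R / T = 698.5 / 874.6 = 0.799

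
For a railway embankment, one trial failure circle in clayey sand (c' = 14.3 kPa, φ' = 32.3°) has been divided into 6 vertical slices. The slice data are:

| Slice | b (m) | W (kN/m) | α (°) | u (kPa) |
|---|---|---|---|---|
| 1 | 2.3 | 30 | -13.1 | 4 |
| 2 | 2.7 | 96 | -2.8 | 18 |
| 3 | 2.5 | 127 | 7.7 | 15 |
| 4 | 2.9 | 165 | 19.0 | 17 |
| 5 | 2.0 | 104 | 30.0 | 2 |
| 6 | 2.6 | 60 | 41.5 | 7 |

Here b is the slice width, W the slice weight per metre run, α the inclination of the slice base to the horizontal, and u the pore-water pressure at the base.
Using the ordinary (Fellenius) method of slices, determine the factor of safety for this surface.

FS = 3.08

Ordinary method of slices: FS = Σ[c'·Δl_i + (W_i cosα_i − u_i·Δl_i)·tanφ'] / Σ W_i sinα_i, with Δl_i = b_i / cosα_i.
Slice 1: Δl = 2.3/cos(-13.1°) = 2.361 m; N'_1 = 30·cos(-13.1°) − 4·2.361 = 19.8; c'Δl = 33.77; W sinα = -6.8
Slice 2: Δl = 2.7/cos(-2.8°) = 2.703 m; N'_2 = 96·cos(-2.8°) − 18·2.703 = 47.2; c'Δl = 38.66; W sinα = -4.7
Slice 3: Δl = 2.5/cos7.7° = 2.523 m; N'_3 = 127·cos7.7° − 15·2.523 = 88.0; c'Δl = 36.08; W sinα = 17.0
Slice 4: Δl = 2.9/cos19.0° = 3.067 m; N'_4 = 165·cos19.0° − 17·3.067 = 103.9; c'Δl = 43.86; W sinα = 53.7
Slice 5: Δl = 2.0/cos30.0° = 2.309 m; N'_5 = 104·cos30.0° − 2·2.309 = 85.4; c'Δl = 33.02; W sinα = 52.0
Slice 6: Δl = 2.6/cos41.5° = 3.472 m; N'_6 = 60·cos41.5° − 7·3.472 = 20.6; c'Δl = 49.64; W sinα = 39.8
Σc'Δl = 235.0 kN/m; ΣN' = 365.0 kN/m; ΣW sinα = 151.0 kN/m
Resisting = 235.0 + 365.0·tan32.3° = 235.0 + 230.7 = 465.8 kN/m
FS = 465.8 / 151.0 = 3.084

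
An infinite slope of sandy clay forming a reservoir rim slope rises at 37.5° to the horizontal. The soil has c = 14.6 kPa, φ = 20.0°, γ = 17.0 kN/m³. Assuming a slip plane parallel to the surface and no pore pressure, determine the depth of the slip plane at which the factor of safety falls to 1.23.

Setting FS = 1.23 in FS = [c + γz cos²β tanφ] / [γz sinβ cosβ] and solving for z:
z = c / [γ cosβ (FS·sinβ − cosβ·tanφ)]
  = 14.6 / [17.0·cos37.5°·(1.23·sin37.5° − cos37.5°·tan20.0°)]
  = 14.6 / [17.0·0.7934·(1.23·0.6088 − 0.7934·0.3640)]
  = 14.6 / 6.2043 = 2.353 m

z = 2.35 m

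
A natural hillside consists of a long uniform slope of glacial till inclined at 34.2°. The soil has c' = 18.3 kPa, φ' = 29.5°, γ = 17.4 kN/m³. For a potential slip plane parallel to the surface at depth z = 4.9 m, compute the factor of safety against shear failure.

FS = 1.29

For an infinite slope with a slip plane parallel to the surface (no pore pressure): FS = [c' + γz cos²β tanφ'] / [γz sinβ cosβ].
γz = 17.4·4.9 = 85.26 kN/m²
Numerator = 18.3 + 85.26·cos²34.2°·tan29.5° = 18.3 + 85.26·0.6841·0.5658 = 51.298 kPa
Denominator = 85.26·sin34.2°·cos34.2° = 85.26·0.5621·0.8271 = 39.636 kPa
FS = 51.298 / 39.636 = 1.294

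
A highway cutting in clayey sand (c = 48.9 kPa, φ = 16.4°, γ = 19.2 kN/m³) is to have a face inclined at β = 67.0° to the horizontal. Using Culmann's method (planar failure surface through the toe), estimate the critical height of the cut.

Culmann's analysis gives the critical failure plane at α_cr = (β + φ)/2 = (67.0 + 16.4)/2 = 41.7°, and the critical height
H_c = (4c/γ) · sinβ cosφ / [1 − cos(β − φ)]
    = (4·48.9/19.2) · sin67.0°·cos16.4° / [1 − cos(50.6°)]
    = 10.188 · 0.9205·0.9593 / [1 − 0.6347]
    = 10.188 · 0.8831 / 0.3653
    = 24.63 m

H_c = 24.63 m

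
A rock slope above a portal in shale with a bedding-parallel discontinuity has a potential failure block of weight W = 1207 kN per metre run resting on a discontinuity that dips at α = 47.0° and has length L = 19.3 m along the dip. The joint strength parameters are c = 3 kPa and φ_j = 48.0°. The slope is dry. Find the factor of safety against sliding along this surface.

Resolving the block weight along and normal to the plane and applying the Mohr–Coulomb strength on the joint:
N' = W cosα = 1207·cos47.0° = 823.2 kN/m
Driving force T = W sinα = 1207·sin47.0° = 882.7 kN/m
Resisting force R = c·L + N'·tanφ_j = 3·19.3 + 823.2·tan48.0° = 57.9 + 914.2 = 972.1 kN/m
FS = R / T = 972.1 / 882.7 = 1.101

FS = 1.10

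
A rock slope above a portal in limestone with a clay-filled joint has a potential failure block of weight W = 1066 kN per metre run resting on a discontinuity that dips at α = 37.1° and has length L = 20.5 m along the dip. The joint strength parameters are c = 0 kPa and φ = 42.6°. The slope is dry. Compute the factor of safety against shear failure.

Resolving the block weight along and normal to the plane and applying the Mohr–Coulomb strength on the joint:
N' = W cosα = 1066·cos37.1° = 850.2 kN/m
Driving force T = W sinα = 1066·sin37.1° = 643.0 kN/m
Resisting force R = c·L + N'·tanφ = 0·20.5 + 850.2·tan42.6° = 0.0 + 781.8 = 781.8 kN/m
FS = R / T = 781.8 / 643.0 = 1.216

FS = 1.22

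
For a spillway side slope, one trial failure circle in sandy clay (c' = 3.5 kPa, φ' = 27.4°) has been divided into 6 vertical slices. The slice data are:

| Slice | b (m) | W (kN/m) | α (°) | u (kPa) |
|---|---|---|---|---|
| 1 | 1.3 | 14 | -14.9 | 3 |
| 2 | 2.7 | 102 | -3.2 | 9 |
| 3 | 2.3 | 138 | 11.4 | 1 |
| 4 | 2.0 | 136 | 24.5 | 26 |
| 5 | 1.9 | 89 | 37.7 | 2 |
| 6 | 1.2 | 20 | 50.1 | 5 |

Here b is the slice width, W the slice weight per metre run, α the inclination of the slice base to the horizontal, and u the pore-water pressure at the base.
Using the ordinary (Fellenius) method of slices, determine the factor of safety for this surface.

FS = 1.59

Ordinary method of slices: FS = Σ[c'·Δl_i + (W_i cosα_i − u_i·Δl_i)·tanφ'] / Σ W_i sinα_i, with Δl_i = b_i / cosα_i.
Slice 1: Δl = 1.3/cos(-14.9°) = 1.345 m; N'_1 = 14·cos(-14.9°) − 3·1.345 = 9.5; c'Δl = 4.71; W sinα = -3.6
Slice 2: Δl = 2.7/cos(-3.2°) = 2.704 m; N'_2 = 102·cos(-3.2°) − 9·2.704 = 77.5; c'Δl = 9.46; W sinα = -5.7
Slice 3: Δl = 2.3/cos11.4° = 2.346 m; N'_3 = 138·cos11.4° − 1·2.346 = 132.9; c'Δl = 8.21; W sinα = 27.3
Slice 4: Δl = 2.0/cos24.5° = 2.198 m; N'_4 = 136·cos24.5° − 26·2.198 = 66.6; c'Δl = 7.69; W sinα = 56.4
Slice 5: Δl = 1.9/cos37.7° = 2.401 m; N'_5 = 89·cos37.7° − 2·2.401 = 65.6; c'Δl = 8.40; W sinα = 54.4
Slice 6: Δl = 1.2/cos50.1° = 1.871 m; N'_6 = 20·cos50.1° − 5·1.871 = 3.5; c'Δl = 6.55; W sinα = 15.3
Σc'Δl = 45.0 kN/m; ΣN' = 355.6 kN/m; ΣW sinα = 144.2 kN/m
Resisting = 45.0 + 355.6·tan27.4° = 45.0 + 184.3 = 229.4 kN/m
FS = 229.4 / 144.2 = 1.591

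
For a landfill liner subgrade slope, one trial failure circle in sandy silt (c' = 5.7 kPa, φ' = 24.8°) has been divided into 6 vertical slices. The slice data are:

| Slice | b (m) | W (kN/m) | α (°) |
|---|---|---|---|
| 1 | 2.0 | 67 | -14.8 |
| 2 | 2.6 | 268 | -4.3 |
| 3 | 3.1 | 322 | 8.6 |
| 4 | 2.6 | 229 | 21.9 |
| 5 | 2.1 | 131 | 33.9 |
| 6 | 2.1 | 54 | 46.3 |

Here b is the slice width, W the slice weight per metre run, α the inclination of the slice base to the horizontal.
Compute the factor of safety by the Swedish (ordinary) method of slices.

FS = 2.68

Ordinary method of slices: FS = Σ[c'·Δl_i + (W_i cosα_i)·tanφ'] / Σ W_i sinα_i, with Δl_i = b_i / cosα_i.
Slice 1: Δl = 2.0/cos(-14.8°) = 2.069 m; N'_1 = 67·cos(-14.8°) = 64.8; c'Δl = 11.79; W sinα = -17.1
Slice 2: Δl = 2.6/cos(-4.3°) = 2.607 m; N'_2 = 268·cos(-4.3°) = 267.2; c'Δl = 14.86; W sinα = -20.1
Slice 3: Δl = 3.1/cos8.6° = 3.135 m; N'_3 = 322·cos8.6° = 318.4; c'Δl = 17.87; W sinα = 48.2
Slice 4: Δl = 2.6/cos21.9° = 2.802 m; N'_4 = 229·cos21.9° = 212.5; c'Δl = 15.97; W sinα = 85.4
Slice 5: Δl = 2.1/cos33.9° = 2.530 m; N'_5 = 131·cos33.9° = 108.7; c'Δl = 14.42; W sinα = 73.1
Slice 6: Δl = 2.1/cos46.3° = 3.040 m; N'_6 = 54·cos46.3° = 37.3; c'Δl = 17.33; W sinα = 39.0
Σc'Δl = 92.2 kN/m; ΣN' = 1008.9 kN/m; ΣW sinα = 208.5 kN/m
Resisting = 92.2 + 1008.9·tan24.8° = 92.2 + 466.2 = 558.4 kN/m
FS = 558.4 / 208.5 = 2.679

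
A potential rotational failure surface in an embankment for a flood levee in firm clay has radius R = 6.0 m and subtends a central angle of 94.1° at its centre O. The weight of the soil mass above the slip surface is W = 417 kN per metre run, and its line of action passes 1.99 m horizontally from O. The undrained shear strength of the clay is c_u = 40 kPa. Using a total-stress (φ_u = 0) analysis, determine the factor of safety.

FS = 2.85

Taking moments about the centre O, the resisting moment is provided by the undrained shear strength acting along the arc:
Arc length L_a = R·θ = 6.0·(94.1°·π/180) = 6.0·1.6424 = 9.85 m
M_R = c_u·L_a·R = 40·9.85·6.0 = 2365.0 kN·m/m
M_D = W·d = 417·1.99 = 829.8 kN·m/m
FS = M_R / M_D = 2365.0 / 829.8 = 2.850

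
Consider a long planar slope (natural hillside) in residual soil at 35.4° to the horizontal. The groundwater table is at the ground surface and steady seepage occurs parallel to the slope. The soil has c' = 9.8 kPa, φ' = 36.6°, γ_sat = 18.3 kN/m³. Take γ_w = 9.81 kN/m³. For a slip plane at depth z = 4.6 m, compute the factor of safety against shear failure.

With seepage parallel to the slope and the water table at the surface, the effective normal stress on the slip plane uses the buoyant unit weight γ' = γ_sat − γ_w while the driving shear stress uses γ_sat:
FS = [c' + γ' z cos²β tanφ'] / [γ_sat z sinβ cosβ]
γ' = 18.3 − 9.81 = 8.49 kN/m³
Numerator = 9.8 + 8.49·4.6·cos²35.4°·tan36.6° = 9.8 + 8.49·4.6·0.6644·0.7427 = 29.071 kPa
Denominator = 18.3·4.6·sin35.4°·cos35.4° = 18.3·4.6·0.5793·0.8151 = 39.749 kPa
FS = 29.071 / 39.749 = 0.731

FS = 0.73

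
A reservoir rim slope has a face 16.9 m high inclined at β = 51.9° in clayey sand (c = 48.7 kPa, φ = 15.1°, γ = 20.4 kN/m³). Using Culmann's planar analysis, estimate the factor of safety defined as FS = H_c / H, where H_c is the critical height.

FS = 2.15

H_c = (4c/γ) · sinβ cosφ / [1 − cos(β − φ)]
    = (4·48.7/20.4) · sin51.9°·cos15.1° / [1 − cos36.8°]
    = 9.549 · 0.7598 / 0.1993 = 36.41 m
FS = H_c / H = 36.41 / 16.9 = 2.154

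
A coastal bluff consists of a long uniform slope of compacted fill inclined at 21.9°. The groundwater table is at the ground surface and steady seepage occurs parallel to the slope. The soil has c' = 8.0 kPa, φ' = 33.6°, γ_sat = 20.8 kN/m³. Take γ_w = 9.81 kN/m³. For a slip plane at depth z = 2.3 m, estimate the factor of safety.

FS = 1.36

With seepage parallel to the slope and the water table at the surface, the effective normal stress on the slip plane uses the buoyant unit weight γ' = γ_sat − γ_w while the driving shear stress uses γ_sat:
FS = [c' + γ' z cos²β tanφ'] / [γ_sat z sinβ cosβ]
γ' = 20.8 − 9.81 = 10.99 kN/m³
Numerator = 8.0 + 10.99·2.3·cos²21.9°·tan33.6° = 8.0 + 10.99·2.3·0.8609·0.6644 = 22.458 kPa
Denominator = 20.8·2.3·sin21.9°·cos21.9° = 20.8·2.3·0.3730·0.9278 = 16.556 kPa
FS = 22.458 / 16.556 = 1.356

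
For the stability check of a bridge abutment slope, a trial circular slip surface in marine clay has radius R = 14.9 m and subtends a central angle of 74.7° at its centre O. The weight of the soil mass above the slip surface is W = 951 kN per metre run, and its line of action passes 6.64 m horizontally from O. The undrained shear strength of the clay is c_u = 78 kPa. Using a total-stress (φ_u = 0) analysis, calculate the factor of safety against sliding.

FS = 3.58

Taking moments about the centre O, the resisting moment is provided by the undrained shear strength acting along the arc:
Arc length L_a = R·θ = 14.9·(74.7°·π/180) = 14.9·1.3038 = 19.43 m
M_R = c_u·L_a·R = 78·19.43·14.9 = 22576.9 kN·m/m
M_D = W·d = 951·6.64 = 6314.6 kN·m/m
FS = M_R / M_D = 22576.9 / 6314.6 = 3.575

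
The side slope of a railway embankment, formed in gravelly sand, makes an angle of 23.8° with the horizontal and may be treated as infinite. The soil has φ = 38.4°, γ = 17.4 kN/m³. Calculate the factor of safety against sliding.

FS = 1.80

For a dry cohesionless infinite slope the factor of safety is FS = tanφ / tanβ.
FS = tan38.4° / tan23.8° = 0.7926 / 0.4411 = 1.797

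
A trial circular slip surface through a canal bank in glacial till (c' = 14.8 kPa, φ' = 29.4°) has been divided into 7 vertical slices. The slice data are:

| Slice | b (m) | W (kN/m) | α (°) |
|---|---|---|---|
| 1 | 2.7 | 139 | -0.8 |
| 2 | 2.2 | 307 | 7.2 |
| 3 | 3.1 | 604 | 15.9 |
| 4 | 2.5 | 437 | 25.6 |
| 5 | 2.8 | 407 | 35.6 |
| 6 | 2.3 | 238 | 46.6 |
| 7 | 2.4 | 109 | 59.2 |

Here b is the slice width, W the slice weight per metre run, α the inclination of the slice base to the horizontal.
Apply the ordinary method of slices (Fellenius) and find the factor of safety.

FS = 1.61

Ordinary method of slices: FS = Σ[c'·Δl_i + (W_i cosα_i)·tanφ'] / Σ W_i sinα_i, with Δl_i = b_i / cosα_i.
Slice 1: Δl = 2.7/cos(-0.8°) = 2.700 m; N'_1 = 139·cos(-0.8°) = 139.0; c'Δl = 39.96; W sinα = -1.9
Slice 2: Δl = 2.2/cos7.2° = 2.217 m; N'_2 = 307·cos7.2° = 304.6; c'Δl = 32.82; W sinα = 38.5
Slice 3: Δl = 3.1/cos15.9° = 3.223 m; N'_3 = 604·cos15.9° = 580.9; c'Δl = 47.71; W sinα = 165.5
Slice 4: Δl = 2.5/cos25.6° = 2.772 m; N'_4 = 437·cos25.6° = 394.1; c'Δl = 41.03; W sinα = 188.8
Slice 5: Δl = 2.8/cos35.6° = 3.444 m; N'_5 = 407·cos35.6° = 330.9; c'Δl = 50.97; W sinα = 236.9
Slice 6: Δl = 2.3/cos46.6° = 3.347 m; N'_6 = 238·cos46.6° = 163.5; c'Δl = 49.54; W sinα = 172.9
Slice 7: Δl = 2.4/cos59.2° = 4.687 m; N'_7 = 109·cos59.2° = 55.8; c'Δl = 69.37; W sinα = 93.6
Σc'Δl = 331.4 kN/m; ΣN' = 1968.8 kN/m; ΣW sinα = 894.3 kN/m
Resisting = 331.4 + 1968.8·tan29.4° = 331.4 + 1109.4 = 1440.8 kN/m
FS = 1440.8 / 894.3 = 1.611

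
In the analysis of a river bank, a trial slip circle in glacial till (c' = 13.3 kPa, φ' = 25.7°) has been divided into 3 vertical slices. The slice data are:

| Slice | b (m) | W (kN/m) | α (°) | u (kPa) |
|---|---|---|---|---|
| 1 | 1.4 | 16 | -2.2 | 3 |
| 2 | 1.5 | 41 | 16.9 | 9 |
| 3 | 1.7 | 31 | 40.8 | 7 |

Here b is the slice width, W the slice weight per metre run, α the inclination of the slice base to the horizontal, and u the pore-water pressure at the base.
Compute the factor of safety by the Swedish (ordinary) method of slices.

Ordinary method of slices: FS = Σ[c'·Δl_i + (W_i cosα_i − u_i·Δl_i)·tanφ'] / Σ W_i sinα_i, with Δl_i = b_i / cosα_i.
Slice 1: Δl = 1.4/cos(-2.2°) = 1.401 m; N'_1 = 16·cos(-2.2°) − 3·1.401 = 11.8; c'Δl = 18.63; W sinα = -0.6
Slice 2: Δl = 1.5/cos16.9° = 1.568 m; N'_2 = 41·cos16.9° − 9·1.568 = 25.1; c'Δl = 20.85; W sinα = 11.9
Slice 3: Δl = 1.7/cos40.8° = 2.246 m; N'_3 = 31·cos40.8° − 7·2.246 = 7.7; c'Δl = 29.87; W sinα = 20.3
Σc'Δl = 69.4 kN/m; ΣN' = 44.7 kN/m; ΣW sinα = 31.6 kN/m
Resisting = 69.4 + 44.7·tan25.7° = 69.4 + 21.5 = 90.8 kN/m
FS = 90.8 / 31.6 = 2.878

FS = 2.88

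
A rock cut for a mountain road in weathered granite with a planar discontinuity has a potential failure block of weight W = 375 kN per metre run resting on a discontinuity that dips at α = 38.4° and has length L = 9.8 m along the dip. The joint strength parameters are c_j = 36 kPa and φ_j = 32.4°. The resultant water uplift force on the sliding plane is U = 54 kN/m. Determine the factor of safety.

FS = 2.17

Resolving the block weight along and normal to the plane and applying the Mohr–Coulomb strength on the joint:
N' = W cosα − U = 375·cos38.4° − 54 = 239.9 kN/m
Driving force T = W sinα = 375·sin38.4° = 232.9 kN/m
Resisting force R = c_j·L + N'·tanφ_j = 36·9.8 + 239.9·tan32.4° = 352.8 + 152.2 = 505.0 kN/m
FS = R / T = 505.0 / 232.9 = 2.168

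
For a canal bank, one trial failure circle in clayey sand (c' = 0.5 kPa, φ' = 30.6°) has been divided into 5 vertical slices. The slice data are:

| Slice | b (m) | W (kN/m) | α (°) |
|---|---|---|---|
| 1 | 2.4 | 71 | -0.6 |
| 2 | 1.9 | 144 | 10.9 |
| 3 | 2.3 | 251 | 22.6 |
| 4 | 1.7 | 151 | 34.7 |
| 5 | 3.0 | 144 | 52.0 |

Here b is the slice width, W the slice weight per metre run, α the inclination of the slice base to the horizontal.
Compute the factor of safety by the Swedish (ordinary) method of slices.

Ordinary method of slices: FS = Σ[c'·Δl_i + (W_i cosα_i)·tanφ'] / Σ W_i sinα_i, with Δl_i = b_i / cosα_i.
Slice 1: Δl = 2.4/cos(-0.6°) = 2.400 m; N'_1 = 71·cos(-0.6°) = 71.0; c'Δl = 1.20; W sinα = -0.7
Slice 2: Δl = 1.9/cos10.9° = 1.935 m; N'_2 = 144·cos10.9° = 141.4; c'Δl = 0.97; W sinα = 27.2
Slice 3: Δl = 2.3/cos22.6° = 2.491 m; N'_3 = 251·cos22.6° = 231.7; c'Δl = 1.25; W sinα = 96.5
Slice 4: Δl = 1.7/cos34.7° = 2.068 m; N'_4 = 151·cos34.7° = 124.1; c'Δl = 1.03; W sinα = 86.0
Slice 5: Δl = 3.0/cos52.0° = 4.873 m; N'_5 = 144·cos52.0° = 88.7; c'Δl = 2.44; W sinα = 113.5
Σc'Δl = 6.9 kN/m; ΣN' = 656.9 kN/m; ΣW sinα = 322.4 kN/m
Resisting = 6.9 + 656.9·tan30.6° = 6.9 + 388.5 = 395.4 kN/m
FS = 395.4 / 322.4 = 1.226

FS = 1.23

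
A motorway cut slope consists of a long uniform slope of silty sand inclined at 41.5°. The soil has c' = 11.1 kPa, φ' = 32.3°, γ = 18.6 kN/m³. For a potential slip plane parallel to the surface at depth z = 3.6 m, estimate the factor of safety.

For an infinite slope with a slip plane parallel to the surface (no pore pressure): FS = [c' + γz cos²β tanφ'] / [γz sinβ cosβ].
γz = 18.6·3.6 = 66.96 kN/m²
Numerator = 11.1 + 66.96·cos²41.5°·tan32.3° = 11.1 + 66.96·0.5609·0.6322 = 34.845 kPa
Denominator = 66.96·sin41.5°·cos41.5° = 66.96·0.6626·0.7490 = 33.230 kPa
FS = 34.845 / 33.230 = 1.049

FS = 1.05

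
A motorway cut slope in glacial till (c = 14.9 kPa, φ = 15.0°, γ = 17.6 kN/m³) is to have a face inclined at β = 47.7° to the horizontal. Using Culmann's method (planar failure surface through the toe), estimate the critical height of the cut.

H_c = 15.26 m

Culmann's analysis gives the critical failure plane at α_cr = (β + φ)/2 = (47.7 + 15.0)/2 = 31.4°, and the critical height
H_c = (4c/γ) · sinβ cosφ / [1 − cos(β − φ)]
    = (4·14.9/17.6) · sin47.7°·cos15.0° / [1 − cos(32.7°)]
    = 3.386 · 0.7396·0.9659 / [1 − 0.8415]
    = 3.386 · 0.7144 / 0.1585
    = 15.26 m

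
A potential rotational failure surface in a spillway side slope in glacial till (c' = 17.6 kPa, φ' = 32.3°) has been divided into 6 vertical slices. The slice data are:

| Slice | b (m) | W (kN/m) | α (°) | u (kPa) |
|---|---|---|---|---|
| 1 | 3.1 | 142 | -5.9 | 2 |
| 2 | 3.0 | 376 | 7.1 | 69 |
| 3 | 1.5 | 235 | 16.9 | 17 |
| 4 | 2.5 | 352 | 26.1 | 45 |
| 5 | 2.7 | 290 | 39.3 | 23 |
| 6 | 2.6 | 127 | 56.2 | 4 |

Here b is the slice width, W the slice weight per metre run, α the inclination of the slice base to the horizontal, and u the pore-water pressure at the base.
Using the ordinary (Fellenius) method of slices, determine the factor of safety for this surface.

FS = 1.63

Ordinary method of slices: FS = Σ[c'·Δl_i + (W_i cosα_i − u_i·Δl_i)·tanφ'] / Σ W_i sinα_i, with Δl_i = b_i / cosα_i.
Slice 1: Δl = 3.1/cos(-5.9°) = 3.117 m; N'_1 = 142·cos(-5.9°) − 2·3.117 = 135.0; c'Δl = 54.85; W sinα = -14.6
Slice 2: Δl = 3.0/cos7.1° = 3.023 m; N'_2 = 376·cos7.1° − 69·3.023 = 164.5; c'Δl = 53.21; W sinα = 46.5
Slice 3: Δl = 1.5/cos16.9° = 1.568 m; N'_3 = 235·cos16.9° − 17·1.568 = 198.2; c'Δl = 27.59; W sinα = 68.3
Slice 4: Δl = 2.5/cos26.1° = 2.784 m; N'_4 = 352·cos26.1° − 45·2.784 = 190.8; c'Δl = 49.00; W sinα = 154.9
Slice 5: Δl = 2.7/cos39.3° = 3.489 m; N'_5 = 290·cos39.3° − 23·3.489 = 144.2; c'Δl = 61.41; W sinα = 183.7
Slice 6: Δl = 2.6/cos56.2° = 4.674 m; N'_6 = 127·cos56.2° − 4·4.674 = 52.0; c'Δl = 82.26; W sinα = 105.5
Σc'Δl = 328.3 kN/m; ΣN' = 884.7 kN/m; ΣW sinα = 544.3 kN/m
Resisting = 328.3 + 884.7·tan32.3° = 328.3 + 559.3 = 887.6 kN/m
FS = 887.6 / 544.3 = 1.631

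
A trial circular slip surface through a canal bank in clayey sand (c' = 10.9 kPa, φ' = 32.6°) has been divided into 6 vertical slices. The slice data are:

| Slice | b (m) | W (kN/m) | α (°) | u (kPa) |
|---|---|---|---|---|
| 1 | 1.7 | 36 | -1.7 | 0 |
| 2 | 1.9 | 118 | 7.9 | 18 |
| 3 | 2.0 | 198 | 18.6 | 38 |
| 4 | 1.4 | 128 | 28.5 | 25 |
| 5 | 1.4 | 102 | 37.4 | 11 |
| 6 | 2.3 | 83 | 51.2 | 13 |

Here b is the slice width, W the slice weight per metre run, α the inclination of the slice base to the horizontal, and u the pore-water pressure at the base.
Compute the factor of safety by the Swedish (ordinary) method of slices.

FS = 1.40

Ordinary method of slices: FS = Σ[c'·Δl_i + (W_i cosα_i − u_i·Δl_i)·tanφ'] / Σ W_i sinα_i, with Δl_i = b_i / cosα_i.
Slice 1: Δl = 1.7/cos(-1.7°) = 1.701 m; N'_1 = 36·cos(-1.7°) − 0·1.701 = 36.0; c'Δl = 18.54; W sinα = -1.1
Slice 2: Δl = 1.9/cos7.9° = 1.918 m; N'_2 = 118·cos7.9° − 18·1.918 = 82.4; c'Δl = 20.91; W sinα = 16.2
Slice 3: Δl = 2.0/cos18.6° = 2.110 m; N'_3 = 198·cos18.6° − 38·2.110 = 107.5; c'Δl = 23.00; W sinα = 63.2
Slice 4: Δl = 1.4/cos28.5° = 1.593 m; N'_4 = 128·cos28.5° − 25·1.593 = 72.7; c'Δl = 17.36; W sinα = 61.1
Slice 5: Δl = 1.4/cos37.4° = 1.762 m; N'_5 = 102·cos37.4° − 11·1.762 = 61.6; c'Δl = 19.21; W sinα = 62.0
Slice 6: Δl = 2.3/cos51.2° = 3.671 m; N'_6 = 83·cos51.2° − 13·3.671 = 4.3; c'Δl = 40.01; W sinα = 64.7
Σc'Δl = 139.0 kN/m; ΣN' = 364.4 kN/m; ΣW sinα = 266.0 kN/m
Resisting = 139.0 + 364.4·tan32.6° = 139.0 + 233.0 = 372.1 kN/m
FS = 372.1 / 266.0 = 1.399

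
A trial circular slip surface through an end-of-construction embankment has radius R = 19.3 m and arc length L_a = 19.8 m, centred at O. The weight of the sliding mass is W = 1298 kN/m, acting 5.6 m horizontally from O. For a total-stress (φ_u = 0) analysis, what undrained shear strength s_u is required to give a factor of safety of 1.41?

s_u = 26.8 kPa

FS = s_u·L_a·R / (W·d), so s_u = FS·W·d / (L_a·R).
s_u = 1.41·1298·5.6 / (19.80·19.3) = 10249.0 / 382.14 = 26.82 kPa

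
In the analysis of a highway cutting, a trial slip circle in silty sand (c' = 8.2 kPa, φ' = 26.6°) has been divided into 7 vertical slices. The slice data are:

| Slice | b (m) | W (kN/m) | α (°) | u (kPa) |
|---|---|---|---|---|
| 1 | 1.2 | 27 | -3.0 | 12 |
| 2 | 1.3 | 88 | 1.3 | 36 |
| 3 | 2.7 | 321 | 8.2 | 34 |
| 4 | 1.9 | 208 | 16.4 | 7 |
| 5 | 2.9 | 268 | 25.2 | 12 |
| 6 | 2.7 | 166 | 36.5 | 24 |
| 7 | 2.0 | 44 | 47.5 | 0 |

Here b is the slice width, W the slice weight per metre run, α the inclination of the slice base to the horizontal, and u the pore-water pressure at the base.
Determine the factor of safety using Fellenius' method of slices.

Ordinary method of slices: FS = Σ[c'·Δl_i + (W_i cosα_i − u_i·Δl_i)·tanφ'] / Σ W_i sinα_i, with Δl_i = b_i / cosα_i.
Slice 1: Δl = 1.2/cos(-3.0°) = 1.202 m; N'_1 = 27·cos(-3.0°) − 12·1.202 = 12.5; c'Δl = 9.85; W sinα = -1.4
Slice 2: Δl = 1.3/cos1.3° = 1.300 m; N'_2 = 88·cos1.3° − 36·1.300 = 41.2; c'Δl = 10.66; W sinα = 2.0
Slice 3: Δl = 2.7/cos8.2° = 2.728 m; N'_3 = 321·cos8.2° − 34·2.728 = 225.0; c'Δl = 22.37; W sinα = 45.8
Slice 4: Δl = 1.9/cos16.4° = 1.981 m; N'_4 = 208·cos16.4° − 7·1.981 = 185.7; c'Δl = 16.24; W sinα = 58.7
Slice 5: Δl = 2.9/cos25.2° = 3.205 m; N'_5 = 268·cos25.2° − 12·3.205 = 204.0; c'Δl = 26.28; W sinα = 114.1
Slice 6: Δl = 2.7/cos36.5° = 3.359 m; N'_6 = 166·cos36.5° − 24·3.359 = 52.8; c'Δl = 27.54; W sinα = 98.7
Slice 7: Δl = 2.0/cos47.5° = 2.960 m; N'_7 = 44·cos47.5° − 0·2.960 = 29.7; c'Δl = 24.28; W sinα = 32.4
Σc'Δl = 137.2 kN/m; ΣN' = 750.9 kN/m; ΣW sinα = 350.4 kN/m
Resisting = 137.2 + 750.9·tan26.6° = 137.2 + 376.0 = 513.3 kN/m
FS = 513.3 / 350.4 = 1.465

FS = 1.46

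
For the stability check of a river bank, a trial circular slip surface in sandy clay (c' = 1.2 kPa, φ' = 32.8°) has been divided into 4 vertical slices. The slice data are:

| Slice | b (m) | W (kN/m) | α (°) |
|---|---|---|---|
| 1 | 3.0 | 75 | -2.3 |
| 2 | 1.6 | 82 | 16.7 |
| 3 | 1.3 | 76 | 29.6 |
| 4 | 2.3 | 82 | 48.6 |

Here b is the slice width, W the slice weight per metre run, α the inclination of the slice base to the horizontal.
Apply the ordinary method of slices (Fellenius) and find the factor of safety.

Ordinary method of slices: FS = Σ[c'·Δl_i + (W_i cosα_i)·tanφ'] / Σ W_i sinα_i, with Δl_i = b_i / cosα_i.
Slice 1: Δl = 3.0/cos(-2.3°) = 3.002 m; N'_1 = 75·cos(-2.3°) = 74.9; c'Δl = 3.60; W sinα = -3.0
Slice 2: Δl = 1.6/cos16.7° = 1.670 m; N'_2 = 82·cos16.7° = 78.5; c'Δl = 2.00; W sinα = 23.6
Slice 3: Δl = 1.3/cos29.6° = 1.495 m; N'_3 = 76·cos29.6° = 66.1; c'Δl = 1.79; W sinα = 37.5
Slice 4: Δl = 2.3/cos48.6° = 3.478 m; N'_4 = 82·cos48.6° = 54.2; c'Δl = 4.17; W sinα = 61.5
Σc'Δl = 11.6 kN/m; ΣN' = 273.8 kN/m; ΣW sinα = 119.6 kN/m
Resisting = 11.6 + 273.8·tan32.8° = 11.6 + 176.4 = 188.0 kN/m
FS = 188.0 / 119.6 = 1.572

FS = 1.57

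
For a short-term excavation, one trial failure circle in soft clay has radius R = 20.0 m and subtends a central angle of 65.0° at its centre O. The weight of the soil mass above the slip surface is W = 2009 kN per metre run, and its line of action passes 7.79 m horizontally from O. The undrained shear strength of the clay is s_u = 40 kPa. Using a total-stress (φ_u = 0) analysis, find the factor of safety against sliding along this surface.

FS = 1.16

Taking moments about the centre O, the resisting moment is provided by the undrained shear strength acting along the arc:
Arc length L_a = R·θ = 20.0·(65.0°·π/180) = 20.0·1.1345 = 22.69 m
M_R = s_u·L_a·R = 40·22.69·20.0 = 18151.4 kN·m/m
M_D = W·d = 2009·7.79 = 15650.1 kN·m/m
FS = M_R / M_D = 18151.4 / 15650.1 = 1.160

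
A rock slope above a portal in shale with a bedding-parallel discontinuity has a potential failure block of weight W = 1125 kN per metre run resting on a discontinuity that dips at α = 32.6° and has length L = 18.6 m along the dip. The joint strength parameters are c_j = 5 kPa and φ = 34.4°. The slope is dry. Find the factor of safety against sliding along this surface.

FS = 1.22

Resolving the block weight along and normal to the plane and applying the Mohr–Coulomb strength on the joint:
N' = W cosα = 1125·cos32.6° = 947.8 kN/m
Driving force T = W sinα = 1125·sin32.6° = 606.1 kN/m
Resisting force R = c_j·L + N'·tanφ = 5·18.6 + 947.8·tan34.4° = 93.0 + 648.9 = 741.9 kN/m
FS = R / T = 741.9 / 606.1 = 1.224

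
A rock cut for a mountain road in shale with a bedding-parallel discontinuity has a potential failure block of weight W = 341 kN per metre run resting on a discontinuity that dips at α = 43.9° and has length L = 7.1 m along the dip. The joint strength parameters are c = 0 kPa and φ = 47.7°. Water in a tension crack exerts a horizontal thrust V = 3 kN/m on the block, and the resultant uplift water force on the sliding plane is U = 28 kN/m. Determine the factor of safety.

Resolving the block weight along and normal to the plane and applying the Mohr–Coulomb strength on the joint:
N' = W cosα − U − V sinα = 341·cos43.9° − 28 − 3·sin43.9° = 215.6 kN/m
Driving force T = W sinα + V cosα = 341·sin43.9° + 3·cos43.9° = 238.6 kN/m
Resisting force R = c·L + N'·tanφ = 0·7.1 + 215.6·tan47.7° = 0.0 + 237.0 = 237.0 kN/m
FS = R / T = 237.0 / 238.6 = 0.993

FS = 0.99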